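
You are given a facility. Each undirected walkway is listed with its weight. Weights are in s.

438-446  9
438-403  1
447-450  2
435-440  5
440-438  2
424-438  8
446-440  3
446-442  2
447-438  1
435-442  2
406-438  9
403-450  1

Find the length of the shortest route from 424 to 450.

Running Dijkstra from 424:
424: 0
438: 8  (via 424)
403: 9  (via 438)
447: 9  (via 438)
450: 10  (via 403)
Shortest route: 424–438–403–450 = 10 s.

10 s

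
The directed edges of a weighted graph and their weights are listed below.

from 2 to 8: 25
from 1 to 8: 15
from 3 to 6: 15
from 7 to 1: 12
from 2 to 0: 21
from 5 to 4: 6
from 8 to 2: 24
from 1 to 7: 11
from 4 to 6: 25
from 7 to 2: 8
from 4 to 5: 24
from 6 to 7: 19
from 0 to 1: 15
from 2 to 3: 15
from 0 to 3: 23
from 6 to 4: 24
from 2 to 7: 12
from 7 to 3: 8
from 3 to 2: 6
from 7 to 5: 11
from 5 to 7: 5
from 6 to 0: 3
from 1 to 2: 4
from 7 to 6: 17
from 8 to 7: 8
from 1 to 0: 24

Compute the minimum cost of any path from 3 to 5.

Settle nodes by increasing distance from 3:
3: 0
2: 6  (via 3)
6: 15  (via 3)
0: 18  (via 6)
7: 18  (via 2)
5: 29  (via 7)
Shortest route: 3–2–7–5 = 29.

29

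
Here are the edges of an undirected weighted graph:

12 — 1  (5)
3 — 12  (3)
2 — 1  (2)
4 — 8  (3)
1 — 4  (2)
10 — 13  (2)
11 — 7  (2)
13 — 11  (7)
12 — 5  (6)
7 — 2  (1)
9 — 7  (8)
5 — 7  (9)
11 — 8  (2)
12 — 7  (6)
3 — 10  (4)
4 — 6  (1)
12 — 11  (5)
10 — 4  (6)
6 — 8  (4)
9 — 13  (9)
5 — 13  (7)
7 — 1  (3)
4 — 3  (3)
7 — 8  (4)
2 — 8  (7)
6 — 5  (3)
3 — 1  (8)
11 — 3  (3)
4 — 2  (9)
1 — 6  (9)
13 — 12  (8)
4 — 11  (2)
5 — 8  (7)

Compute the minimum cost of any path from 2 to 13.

Candidate routes:
2 - 7 - 11 - 3 - 10 - 13: 1+2+3+4+2 = 12
2 - 7 - 11 - 13: 1+2+7 = 10
The minimum is 10 via 2 - 7 - 11 - 13.

10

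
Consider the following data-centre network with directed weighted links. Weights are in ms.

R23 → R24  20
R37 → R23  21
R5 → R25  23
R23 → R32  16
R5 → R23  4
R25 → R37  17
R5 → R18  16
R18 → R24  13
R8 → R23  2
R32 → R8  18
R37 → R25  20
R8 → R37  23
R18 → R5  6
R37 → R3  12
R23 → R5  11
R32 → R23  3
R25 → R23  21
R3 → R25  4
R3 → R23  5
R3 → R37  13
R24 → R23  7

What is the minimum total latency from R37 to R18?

44 ms

Settle nodes by increasing distance from R37:
R37: 0
R3: 12  (via R37)
R25: 16  (via R3)
R23: 17  (via R3)
R5: 28  (via R23)
R32: 33  (via R23)
R24: 37  (via R23)
R18: 44  (via R5)
Shortest route: R37 → R3 → R23 → R5 → R18 = 44 ms.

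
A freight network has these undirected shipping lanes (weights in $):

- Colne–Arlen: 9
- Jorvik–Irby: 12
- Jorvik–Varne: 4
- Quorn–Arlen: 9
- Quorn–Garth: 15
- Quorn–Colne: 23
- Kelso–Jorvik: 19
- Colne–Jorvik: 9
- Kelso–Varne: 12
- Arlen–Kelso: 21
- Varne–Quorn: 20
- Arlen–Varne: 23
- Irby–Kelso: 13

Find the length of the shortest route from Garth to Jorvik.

Shortest distances from Garth:
Garth: 0
Quorn: 15  (via Garth)
Arlen: 24  (via Quorn)
Colne: 33  (via Arlen)
Varne: 35  (via Quorn)
Jorvik: 39  (via Varne)
Shortest route: Garth → Quorn → Varne → Jorvik = $39.

$39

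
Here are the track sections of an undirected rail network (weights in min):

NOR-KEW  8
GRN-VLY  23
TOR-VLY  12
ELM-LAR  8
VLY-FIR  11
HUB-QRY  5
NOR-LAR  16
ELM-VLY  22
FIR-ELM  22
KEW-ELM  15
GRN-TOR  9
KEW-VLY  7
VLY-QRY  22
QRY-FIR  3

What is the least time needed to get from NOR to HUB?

34 min

Settle nodes by increasing distance from NOR:
NOR: 0
KEW: 8  (via NOR)
VLY: 15  (via KEW)
LAR: 16  (via NOR)
ELM: 23  (via KEW)
FIR: 26  (via VLY)
TOR: 27  (via VLY)
QRY: 29  (via FIR)
HUB: 34  (via QRY)
Shortest route: NOR → KEW → VLY → FIR → QRY → HUB = 34 min.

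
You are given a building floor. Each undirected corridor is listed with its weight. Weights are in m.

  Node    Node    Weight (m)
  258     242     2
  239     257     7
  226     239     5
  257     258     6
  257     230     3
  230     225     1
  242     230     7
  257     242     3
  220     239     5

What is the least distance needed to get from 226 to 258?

Candidate routes:
226–239–257–242–258: 5+7+3+2 = 17
226–239–257–258: 5+7+6 = 18
Cheapest is 226–239–257–242–258 at 17 m.

17 m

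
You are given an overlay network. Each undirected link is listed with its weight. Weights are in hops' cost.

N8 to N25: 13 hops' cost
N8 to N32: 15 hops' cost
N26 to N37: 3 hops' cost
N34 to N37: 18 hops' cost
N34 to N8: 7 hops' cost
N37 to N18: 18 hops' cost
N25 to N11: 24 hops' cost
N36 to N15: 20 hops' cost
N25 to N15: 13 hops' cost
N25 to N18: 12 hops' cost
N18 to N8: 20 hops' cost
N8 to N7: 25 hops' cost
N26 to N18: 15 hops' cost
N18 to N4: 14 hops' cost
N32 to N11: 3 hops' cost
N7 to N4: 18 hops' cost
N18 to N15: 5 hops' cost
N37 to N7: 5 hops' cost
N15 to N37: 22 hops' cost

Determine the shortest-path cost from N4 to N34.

41 hops' cost

Shortest distances from N4:
N4: 0
N18: 14  (via N4)
N7: 18  (via N4)
N15: 19  (via N18)
N37: 23  (via N7)
N26: 26  (via N37)
N25: 26  (via N18)
N8: 34  (via N18)
N36: 39  (via N15)
N34: 41  (via N37)
Shortest route: N4–N7–N37–N34 = 41 hops' cost.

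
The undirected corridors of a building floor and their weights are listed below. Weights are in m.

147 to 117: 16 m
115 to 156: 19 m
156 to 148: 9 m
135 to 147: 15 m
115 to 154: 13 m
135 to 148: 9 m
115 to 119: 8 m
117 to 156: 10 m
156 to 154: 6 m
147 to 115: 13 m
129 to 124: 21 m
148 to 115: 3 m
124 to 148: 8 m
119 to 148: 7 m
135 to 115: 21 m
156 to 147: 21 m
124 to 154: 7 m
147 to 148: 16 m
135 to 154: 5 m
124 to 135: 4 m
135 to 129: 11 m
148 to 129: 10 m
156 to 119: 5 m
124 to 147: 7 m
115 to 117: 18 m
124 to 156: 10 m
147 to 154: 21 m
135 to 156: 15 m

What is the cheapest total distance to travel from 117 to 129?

29 m

Settle nodes by increasing distance from 117:
117: 0
156: 10  (via 117)
119: 15  (via 156)
154: 16  (via 156)
147: 16  (via 117)
115: 18  (via 117)
148: 19  (via 156)
124: 20  (via 156)
135: 21  (via 154)
129: 29  (via 148)
Shortest route: 117–156–148–129 = 29 m.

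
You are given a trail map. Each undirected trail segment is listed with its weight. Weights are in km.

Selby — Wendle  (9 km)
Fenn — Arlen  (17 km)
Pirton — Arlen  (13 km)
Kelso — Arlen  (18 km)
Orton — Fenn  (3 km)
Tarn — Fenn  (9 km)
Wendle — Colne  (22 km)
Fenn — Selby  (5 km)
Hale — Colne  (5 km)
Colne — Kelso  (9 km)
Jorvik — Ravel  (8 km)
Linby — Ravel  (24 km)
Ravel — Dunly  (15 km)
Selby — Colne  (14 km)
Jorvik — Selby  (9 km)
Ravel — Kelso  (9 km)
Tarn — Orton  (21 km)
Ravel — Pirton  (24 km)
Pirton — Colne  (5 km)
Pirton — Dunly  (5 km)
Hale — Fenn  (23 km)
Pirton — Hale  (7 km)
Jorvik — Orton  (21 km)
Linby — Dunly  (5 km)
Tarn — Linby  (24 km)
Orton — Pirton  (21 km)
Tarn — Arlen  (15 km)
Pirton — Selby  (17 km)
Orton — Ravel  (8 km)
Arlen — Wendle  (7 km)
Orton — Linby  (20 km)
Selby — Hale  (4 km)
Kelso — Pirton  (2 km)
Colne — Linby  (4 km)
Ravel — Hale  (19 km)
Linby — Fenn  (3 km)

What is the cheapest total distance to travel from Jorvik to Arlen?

Enumerating some paths:
Jorvik → Selby → Hale → Pirton → Arlen: 9+4+7+13 = 33
Jorvik → Ravel → Kelso → Pirton → Arlen: 8+9+2+13 = 32
Jorvik → Selby → Fenn → Arlen: 9+5+17 = 31
Jorvik → Selby → Wendle → Arlen: 9+9+7 = 25
Cheapest is Jorvik → Selby → Wendle → Arlen at 25 km.

25 km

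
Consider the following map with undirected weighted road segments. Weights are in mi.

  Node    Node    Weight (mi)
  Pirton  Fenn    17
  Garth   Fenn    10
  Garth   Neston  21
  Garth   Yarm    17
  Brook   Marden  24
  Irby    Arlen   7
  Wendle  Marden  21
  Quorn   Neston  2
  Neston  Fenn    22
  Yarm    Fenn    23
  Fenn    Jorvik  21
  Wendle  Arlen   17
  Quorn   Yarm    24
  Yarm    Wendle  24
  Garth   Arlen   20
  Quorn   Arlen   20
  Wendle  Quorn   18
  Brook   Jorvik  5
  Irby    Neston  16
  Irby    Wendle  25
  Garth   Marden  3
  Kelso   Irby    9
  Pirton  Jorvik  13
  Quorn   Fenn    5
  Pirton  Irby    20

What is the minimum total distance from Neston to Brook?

33 mi

Settle nodes by increasing distance from Neston:
Neston: 0
Quorn: 2  (via Neston)
Fenn: 7  (via Quorn)
Irby: 16  (via Neston)
Garth: 17  (via Fenn)
Wendle: 20  (via Quorn)
Marden: 20  (via Garth)
Arlen: 22  (via Quorn)
Pirton: 24  (via Fenn)
Kelso: 25  (via Irby)
Yarm: 26  (via Quorn)
Jorvik: 28  (via Fenn)
Brook: 33  (via Jorvik)
Shortest route: Neston → Quorn → Fenn → Jorvik → Brook = 33 mi.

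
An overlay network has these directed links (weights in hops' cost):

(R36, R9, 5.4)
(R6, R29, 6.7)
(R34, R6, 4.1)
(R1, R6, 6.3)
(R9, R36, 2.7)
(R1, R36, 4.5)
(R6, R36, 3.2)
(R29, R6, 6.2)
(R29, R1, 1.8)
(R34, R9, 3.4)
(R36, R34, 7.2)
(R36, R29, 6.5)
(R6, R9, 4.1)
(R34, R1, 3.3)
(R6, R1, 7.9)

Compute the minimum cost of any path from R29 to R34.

Candidate routes:
R29–R1–R36–R34: 1.8+4.5+7.2 = 13.5
R29–R6–R36–R34: 6.2+3.2+7.2 = 16.6
The minimum is 13.5 hops' cost via R29–R1–R36–R34.

13.5 hops' cost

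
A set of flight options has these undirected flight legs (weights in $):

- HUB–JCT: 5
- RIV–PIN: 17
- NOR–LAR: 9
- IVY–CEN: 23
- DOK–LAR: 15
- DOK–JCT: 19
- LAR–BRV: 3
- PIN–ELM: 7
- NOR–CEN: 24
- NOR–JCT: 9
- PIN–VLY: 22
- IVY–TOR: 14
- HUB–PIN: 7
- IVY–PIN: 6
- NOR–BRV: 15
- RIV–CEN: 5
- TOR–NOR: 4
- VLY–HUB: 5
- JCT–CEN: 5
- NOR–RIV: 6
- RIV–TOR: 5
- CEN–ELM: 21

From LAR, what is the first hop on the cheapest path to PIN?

Enumerating some paths:
LAR → NOR → RIV → PIN: 9+6+17 = 32
LAR → NOR → JCT → HUB → PIN: 9+9+5+7 = 30
LAR → NOR → TOR → RIV → PIN: 9+4+5+17 = 35
LAR → NOR → TOR → IVY → PIN: 9+4+14+6 = 33
The minimum is $30 via LAR → NOR → JCT → HUB → PIN.
So from LAR the first move is to NOR.

NOR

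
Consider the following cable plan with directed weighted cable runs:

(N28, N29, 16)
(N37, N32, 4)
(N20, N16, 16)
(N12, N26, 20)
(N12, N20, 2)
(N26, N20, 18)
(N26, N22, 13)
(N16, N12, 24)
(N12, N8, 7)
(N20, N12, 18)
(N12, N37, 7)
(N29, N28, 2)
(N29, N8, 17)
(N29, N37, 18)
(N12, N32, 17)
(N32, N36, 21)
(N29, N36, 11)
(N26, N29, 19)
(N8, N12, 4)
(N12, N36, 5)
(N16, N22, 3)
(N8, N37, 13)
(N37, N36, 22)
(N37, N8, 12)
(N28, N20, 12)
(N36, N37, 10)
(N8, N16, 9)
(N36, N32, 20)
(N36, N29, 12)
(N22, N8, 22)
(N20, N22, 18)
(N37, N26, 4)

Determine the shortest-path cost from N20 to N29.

Candidate routes:
N20 → N12 → N37 → N26 → N29: 18+7+4+19 = 48
N20 → N12 → N36 → N29: 18+5+12 = 35
The minimum is 35 via N20 → N12 → N36 → N29.

35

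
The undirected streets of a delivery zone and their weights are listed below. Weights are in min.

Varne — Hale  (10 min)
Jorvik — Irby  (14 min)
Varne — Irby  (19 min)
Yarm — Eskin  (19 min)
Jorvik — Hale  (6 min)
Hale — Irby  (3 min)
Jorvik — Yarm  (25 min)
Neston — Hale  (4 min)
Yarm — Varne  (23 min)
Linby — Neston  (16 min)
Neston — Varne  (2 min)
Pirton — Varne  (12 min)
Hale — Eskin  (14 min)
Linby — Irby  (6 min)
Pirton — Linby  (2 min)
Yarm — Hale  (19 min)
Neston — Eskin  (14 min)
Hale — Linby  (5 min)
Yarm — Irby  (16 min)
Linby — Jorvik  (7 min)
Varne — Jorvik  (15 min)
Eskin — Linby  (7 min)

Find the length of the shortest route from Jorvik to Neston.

10 min

Enumerating some paths:
Jorvik - Hale - Neston: 6+4 = 10
Jorvik - Varne - Neston: 15+2 = 17
Jorvik - Linby - Hale - Neston: 7+5+4 = 16
Jorvik - Hale - Varne - Neston: 6+10+2 = 18
The minimum is 10 min via Jorvik - Hale - Neston.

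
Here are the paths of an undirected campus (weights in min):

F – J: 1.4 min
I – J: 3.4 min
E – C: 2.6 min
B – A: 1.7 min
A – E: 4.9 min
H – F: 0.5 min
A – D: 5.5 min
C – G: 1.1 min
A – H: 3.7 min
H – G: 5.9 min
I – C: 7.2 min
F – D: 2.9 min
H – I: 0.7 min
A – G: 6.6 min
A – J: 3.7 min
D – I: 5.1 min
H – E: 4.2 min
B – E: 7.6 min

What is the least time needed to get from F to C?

7.3 min

Shortest distances from F:
F: 0
H: 0.5  (via F)
I: 1.2  (via H)
J: 1.4  (via F)
D: 2.9  (via F)
A: 4.2  (via H)
E: 4.7  (via H)
B: 5.9  (via A)
G: 6.4  (via H)
C: 7.3  (via E)
Shortest route: F → H → E → C = 7.3 min.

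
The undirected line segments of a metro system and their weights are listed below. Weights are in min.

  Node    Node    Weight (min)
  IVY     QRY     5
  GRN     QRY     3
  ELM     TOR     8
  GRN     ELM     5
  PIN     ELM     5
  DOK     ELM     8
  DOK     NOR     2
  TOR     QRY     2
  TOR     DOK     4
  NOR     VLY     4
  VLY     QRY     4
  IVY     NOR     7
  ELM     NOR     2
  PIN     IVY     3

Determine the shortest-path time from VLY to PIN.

11 min

Shortest distances from VLY:
VLY: 0
QRY: 4  (via VLY)
NOR: 4  (via VLY)
DOK: 6  (via NOR)
ELM: 6  (via NOR)
TOR: 6  (via QRY)
GRN: 7  (via QRY)
IVY: 9  (via QRY)
PIN: 11  (via ELM)
Shortest route: VLY → NOR → ELM → PIN = 11 min.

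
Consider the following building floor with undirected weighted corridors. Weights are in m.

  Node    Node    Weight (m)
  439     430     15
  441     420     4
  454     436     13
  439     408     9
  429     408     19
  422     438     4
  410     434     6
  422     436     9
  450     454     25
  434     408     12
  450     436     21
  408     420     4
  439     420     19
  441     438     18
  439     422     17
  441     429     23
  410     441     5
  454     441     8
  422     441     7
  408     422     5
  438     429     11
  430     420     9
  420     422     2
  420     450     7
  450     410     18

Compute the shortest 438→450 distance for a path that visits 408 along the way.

Best 438 to 408: 438–422–408 costing 9
Shortest 408→450: 408–420–450 = 11
Total via 408: 9 + 11 = 20 m.

20 m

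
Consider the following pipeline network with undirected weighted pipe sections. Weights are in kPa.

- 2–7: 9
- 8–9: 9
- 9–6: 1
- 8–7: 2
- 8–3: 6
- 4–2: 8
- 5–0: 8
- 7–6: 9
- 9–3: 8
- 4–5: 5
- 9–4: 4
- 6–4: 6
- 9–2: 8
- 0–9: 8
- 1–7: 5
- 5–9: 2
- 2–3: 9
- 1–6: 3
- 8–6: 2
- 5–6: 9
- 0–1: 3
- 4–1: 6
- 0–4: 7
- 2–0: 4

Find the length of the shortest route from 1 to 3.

Running Dijkstra from 1:
1: 0
0: 3  (via 1)
6: 3  (via 1)
9: 4  (via 6)
7: 5  (via 1)
8: 5  (via 6)
4: 6  (via 1)
5: 6  (via 9)
2: 7  (via 0)
3: 11  (via 8)
Shortest route: 1–6–8–3 = 11 kPa.

11 kPa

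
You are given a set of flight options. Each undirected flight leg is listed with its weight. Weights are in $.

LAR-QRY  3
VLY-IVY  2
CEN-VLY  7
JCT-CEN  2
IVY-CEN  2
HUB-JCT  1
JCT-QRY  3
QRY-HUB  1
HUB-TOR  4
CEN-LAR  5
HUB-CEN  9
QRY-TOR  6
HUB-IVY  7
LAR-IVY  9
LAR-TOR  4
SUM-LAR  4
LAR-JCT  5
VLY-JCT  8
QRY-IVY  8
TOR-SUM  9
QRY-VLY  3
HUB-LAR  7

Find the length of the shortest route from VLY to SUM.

$10

Settle nodes by increasing distance from VLY:
VLY: 0
IVY: 2  (via VLY)
QRY: 3  (via VLY)
HUB: 4  (via QRY)
CEN: 4  (via IVY)
JCT: 5  (via HUB)
LAR: 6  (via QRY)
TOR: 8  (via HUB)
SUM: 10  (via LAR)
Shortest route: VLY–QRY–LAR–SUM = $10.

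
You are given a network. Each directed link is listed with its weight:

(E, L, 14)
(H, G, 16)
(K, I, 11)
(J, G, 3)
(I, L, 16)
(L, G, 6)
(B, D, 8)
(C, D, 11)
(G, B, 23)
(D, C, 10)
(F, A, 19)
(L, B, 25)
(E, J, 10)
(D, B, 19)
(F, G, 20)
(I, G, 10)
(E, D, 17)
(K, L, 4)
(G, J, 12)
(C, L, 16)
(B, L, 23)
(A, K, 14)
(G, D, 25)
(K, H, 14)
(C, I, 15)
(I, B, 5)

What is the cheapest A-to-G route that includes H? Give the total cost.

44

Shortest A→H: A–K–H = 28
Best H to G: H–G costing 16
Total via H: 28 + 16 = 44.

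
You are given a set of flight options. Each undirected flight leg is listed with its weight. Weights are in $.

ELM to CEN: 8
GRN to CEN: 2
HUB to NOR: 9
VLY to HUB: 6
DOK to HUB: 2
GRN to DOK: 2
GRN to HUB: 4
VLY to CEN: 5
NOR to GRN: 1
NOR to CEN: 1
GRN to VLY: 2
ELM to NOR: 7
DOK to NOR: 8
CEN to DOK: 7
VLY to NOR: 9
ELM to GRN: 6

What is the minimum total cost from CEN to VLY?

Settle nodes by increasing distance from CEN:
CEN: 0
NOR: 1  (via CEN)
GRN: 2  (via CEN)
VLY: 4  (via GRN)
Shortest route: CEN–GRN–VLY = $4.

$4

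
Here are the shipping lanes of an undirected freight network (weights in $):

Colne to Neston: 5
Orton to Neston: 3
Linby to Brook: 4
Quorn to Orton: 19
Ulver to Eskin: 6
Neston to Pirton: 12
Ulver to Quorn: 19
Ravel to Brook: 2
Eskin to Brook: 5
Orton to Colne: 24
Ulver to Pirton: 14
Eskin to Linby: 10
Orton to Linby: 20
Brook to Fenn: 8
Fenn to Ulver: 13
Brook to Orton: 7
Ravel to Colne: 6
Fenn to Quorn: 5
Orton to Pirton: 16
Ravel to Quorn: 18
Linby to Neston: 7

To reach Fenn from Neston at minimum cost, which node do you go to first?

Candidate routes:
Neston - Linby - Brook - Fenn: 7+4+8 = 19
Neston - Orton - Brook - Fenn: 3+7+8 = 18
Neston - Colne - Ravel - Brook - Fenn: 5+6+2+8 = 21
The minimum is $18 via Neston - Orton - Brook - Fenn.
So from Neston the first move is to Orton.

Orton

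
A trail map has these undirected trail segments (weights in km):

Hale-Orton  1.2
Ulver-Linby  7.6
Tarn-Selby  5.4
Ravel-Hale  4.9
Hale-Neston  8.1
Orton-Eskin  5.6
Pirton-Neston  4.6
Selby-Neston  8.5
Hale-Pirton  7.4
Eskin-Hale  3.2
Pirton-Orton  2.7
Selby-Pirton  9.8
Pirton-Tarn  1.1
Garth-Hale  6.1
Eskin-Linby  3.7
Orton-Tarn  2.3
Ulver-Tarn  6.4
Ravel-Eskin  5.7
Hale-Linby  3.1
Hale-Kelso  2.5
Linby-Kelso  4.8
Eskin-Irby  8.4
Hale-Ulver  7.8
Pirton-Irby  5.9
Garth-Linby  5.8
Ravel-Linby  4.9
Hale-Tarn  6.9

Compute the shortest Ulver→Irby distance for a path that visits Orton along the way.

Best Ulver to Orton: Ulver–Tarn–Orton costing 8.7
Best Orton to Irby: Orton–Pirton–Irby costing 8.6
Total via Orton: 8.7 + 8.6 = 17.3 km.

17.3 km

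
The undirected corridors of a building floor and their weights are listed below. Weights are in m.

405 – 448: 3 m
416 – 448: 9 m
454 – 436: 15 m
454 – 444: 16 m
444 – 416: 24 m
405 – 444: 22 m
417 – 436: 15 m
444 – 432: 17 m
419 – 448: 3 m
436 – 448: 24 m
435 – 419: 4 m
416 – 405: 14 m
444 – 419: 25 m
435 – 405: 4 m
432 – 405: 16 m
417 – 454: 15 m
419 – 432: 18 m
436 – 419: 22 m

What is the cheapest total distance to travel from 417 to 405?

Enumerating some paths:
417 - 436 - 419 - 448 - 405: 15+22+3+3 = 43
417 - 436 - 448 - 405: 15+24+3 = 42
Cheapest is 417 - 436 - 448 - 405 at 42 m.

42 m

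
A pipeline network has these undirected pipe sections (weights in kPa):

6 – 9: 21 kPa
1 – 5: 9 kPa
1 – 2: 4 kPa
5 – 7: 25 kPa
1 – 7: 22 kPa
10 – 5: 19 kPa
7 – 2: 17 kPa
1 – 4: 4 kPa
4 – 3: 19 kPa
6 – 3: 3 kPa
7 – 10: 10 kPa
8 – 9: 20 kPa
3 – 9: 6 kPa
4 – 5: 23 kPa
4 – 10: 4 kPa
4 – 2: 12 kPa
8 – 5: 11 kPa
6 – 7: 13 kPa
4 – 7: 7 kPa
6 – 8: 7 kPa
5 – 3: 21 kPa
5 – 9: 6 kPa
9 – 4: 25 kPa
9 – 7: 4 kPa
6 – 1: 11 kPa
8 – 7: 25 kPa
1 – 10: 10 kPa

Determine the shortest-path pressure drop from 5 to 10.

Enumerating some paths:
5–1–4–10: 9+4+4 = 17
5–1–10: 9+10 = 19
Cheapest is 5–1–4–10 at 17 kPa.

17 kPa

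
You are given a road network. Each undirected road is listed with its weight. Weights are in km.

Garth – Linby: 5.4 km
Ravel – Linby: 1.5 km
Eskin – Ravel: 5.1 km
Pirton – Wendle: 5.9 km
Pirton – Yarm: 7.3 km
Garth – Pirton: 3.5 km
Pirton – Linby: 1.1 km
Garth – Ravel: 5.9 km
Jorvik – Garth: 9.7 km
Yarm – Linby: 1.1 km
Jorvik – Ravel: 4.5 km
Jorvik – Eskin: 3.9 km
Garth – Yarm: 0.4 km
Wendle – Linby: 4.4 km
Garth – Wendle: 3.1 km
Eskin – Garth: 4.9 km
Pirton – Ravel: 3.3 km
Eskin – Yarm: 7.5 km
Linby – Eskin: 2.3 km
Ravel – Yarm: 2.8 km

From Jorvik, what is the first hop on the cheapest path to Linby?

Ravel

Enumerating some paths:
Jorvik - Ravel - Pirton - Linby: 4.5+3.3+1.1 = 8.9
Jorvik - Eskin - Linby: 3.9+2.3 = 6.2
Jorvik - Ravel - Linby: 4.5+1.5 = 6
Jorvik - Ravel - Yarm - Linby: 4.5+2.8+1.1 = 8.4
Cheapest is Jorvik - Ravel - Linby at 6 km.
So from Jorvik the first move is to Ravel.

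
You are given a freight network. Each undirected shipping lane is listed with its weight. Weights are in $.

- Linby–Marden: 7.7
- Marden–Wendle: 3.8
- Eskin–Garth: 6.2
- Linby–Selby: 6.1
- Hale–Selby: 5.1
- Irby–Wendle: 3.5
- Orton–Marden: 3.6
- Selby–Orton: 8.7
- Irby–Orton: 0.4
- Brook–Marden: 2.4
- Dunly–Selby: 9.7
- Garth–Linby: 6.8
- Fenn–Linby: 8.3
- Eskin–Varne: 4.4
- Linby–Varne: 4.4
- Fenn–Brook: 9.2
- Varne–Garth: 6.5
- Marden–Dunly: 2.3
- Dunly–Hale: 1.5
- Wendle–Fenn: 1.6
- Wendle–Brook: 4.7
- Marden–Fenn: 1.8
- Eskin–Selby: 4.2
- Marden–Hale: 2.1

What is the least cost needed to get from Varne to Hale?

$13.7

Shortest distances from Varne:
Varne: 0
Eskin: 4.4  (via Varne)
Linby: 4.4  (via Varne)
Garth: 6.5  (via Varne)
Selby: 8.6  (via Eskin)
Marden: 12.1  (via Linby)
Fenn: 12.7  (via Linby)
Hale: 13.7  (via Selby)
Shortest route: Varne–Eskin–Selby–Hale = $13.7.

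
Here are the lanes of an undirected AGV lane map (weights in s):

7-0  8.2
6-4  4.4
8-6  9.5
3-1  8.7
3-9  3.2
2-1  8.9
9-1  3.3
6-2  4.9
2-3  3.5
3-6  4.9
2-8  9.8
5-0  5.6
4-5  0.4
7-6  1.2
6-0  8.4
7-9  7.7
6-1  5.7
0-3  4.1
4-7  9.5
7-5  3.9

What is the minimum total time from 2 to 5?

9.7 s

Compare a few routes:
2 - 3 - 0 - 5: 3.5+4.1+5.6 = 13.2
2 - 6 - 4 - 5: 4.9+4.4+0.4 = 9.7
2 - 3 - 6 - 4 - 5: 3.5+4.9+4.4+0.4 = 13.2
2 - 6 - 7 - 5: 4.9+1.2+3.9 = 10
Cheapest is 2 - 6 - 4 - 5 at 9.7 s.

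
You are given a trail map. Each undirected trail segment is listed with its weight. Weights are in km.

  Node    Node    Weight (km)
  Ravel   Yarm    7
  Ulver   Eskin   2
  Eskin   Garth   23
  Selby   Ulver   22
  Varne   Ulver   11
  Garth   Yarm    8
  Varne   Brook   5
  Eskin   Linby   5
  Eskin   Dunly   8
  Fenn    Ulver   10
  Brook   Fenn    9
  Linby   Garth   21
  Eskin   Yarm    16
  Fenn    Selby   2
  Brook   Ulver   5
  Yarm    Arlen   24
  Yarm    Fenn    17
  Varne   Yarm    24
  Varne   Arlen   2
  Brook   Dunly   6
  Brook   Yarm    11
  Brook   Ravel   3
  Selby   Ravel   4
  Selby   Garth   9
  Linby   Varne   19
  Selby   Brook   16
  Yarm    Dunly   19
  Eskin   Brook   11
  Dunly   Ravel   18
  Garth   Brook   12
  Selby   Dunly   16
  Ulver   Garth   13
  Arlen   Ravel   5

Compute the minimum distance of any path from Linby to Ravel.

Candidate routes:
Linby - Eskin - Brook - Ravel: 5+11+3 = 19
Linby - Eskin - Ulver - Brook - Ravel: 5+2+5+3 = 15
Linby - Eskin - Dunly - Brook - Ravel: 5+8+6+3 = 22
The minimum is 15 km via Linby - Eskin - Ulver - Brook - Ravel.

15 km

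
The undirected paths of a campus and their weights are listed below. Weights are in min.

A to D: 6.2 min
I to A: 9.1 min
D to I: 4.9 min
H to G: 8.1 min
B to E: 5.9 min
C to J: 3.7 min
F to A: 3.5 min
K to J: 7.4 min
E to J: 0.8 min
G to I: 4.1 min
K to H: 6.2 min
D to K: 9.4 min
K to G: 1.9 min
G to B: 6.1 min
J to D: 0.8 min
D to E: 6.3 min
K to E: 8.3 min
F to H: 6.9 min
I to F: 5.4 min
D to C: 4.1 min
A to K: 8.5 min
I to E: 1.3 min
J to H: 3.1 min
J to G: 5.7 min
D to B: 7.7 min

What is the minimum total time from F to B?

12.6 min

Running Dijkstra from F:
F: 0
A: 3.5  (via F)
I: 5.4  (via F)
E: 6.7  (via I)
H: 6.9  (via F)
J: 7.5  (via E)
D: 8.3  (via J)
G: 9.5  (via I)
C: 11.2  (via J)
K: 11.4  (via G)
B: 12.6  (via E)
Shortest route: F–I–E–B = 12.6 min.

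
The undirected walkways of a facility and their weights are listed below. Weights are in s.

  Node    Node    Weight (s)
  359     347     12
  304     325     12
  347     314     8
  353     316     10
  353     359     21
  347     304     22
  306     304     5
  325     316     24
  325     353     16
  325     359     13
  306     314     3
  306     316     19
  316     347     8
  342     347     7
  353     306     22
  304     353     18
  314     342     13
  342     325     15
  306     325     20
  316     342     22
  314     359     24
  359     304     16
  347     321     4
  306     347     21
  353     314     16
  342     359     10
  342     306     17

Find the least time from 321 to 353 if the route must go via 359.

Best 321 to 359: 321–347–359 costing 16
Best 359 to 353: 359–353 costing 21
Total via 359: 16 + 21 = 37 s.

37 s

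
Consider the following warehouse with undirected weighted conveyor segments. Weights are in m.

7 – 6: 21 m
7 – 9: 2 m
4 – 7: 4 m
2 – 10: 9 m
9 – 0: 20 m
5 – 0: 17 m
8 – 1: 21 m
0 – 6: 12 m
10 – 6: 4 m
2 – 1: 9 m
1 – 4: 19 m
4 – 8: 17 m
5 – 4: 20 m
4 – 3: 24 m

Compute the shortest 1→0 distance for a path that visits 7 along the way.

45 m

Best 1 to 7: 1–4–7 costing 23
Shortest 7→0: 7–9–0 = 22
Total via 7: 23 + 22 = 45 m.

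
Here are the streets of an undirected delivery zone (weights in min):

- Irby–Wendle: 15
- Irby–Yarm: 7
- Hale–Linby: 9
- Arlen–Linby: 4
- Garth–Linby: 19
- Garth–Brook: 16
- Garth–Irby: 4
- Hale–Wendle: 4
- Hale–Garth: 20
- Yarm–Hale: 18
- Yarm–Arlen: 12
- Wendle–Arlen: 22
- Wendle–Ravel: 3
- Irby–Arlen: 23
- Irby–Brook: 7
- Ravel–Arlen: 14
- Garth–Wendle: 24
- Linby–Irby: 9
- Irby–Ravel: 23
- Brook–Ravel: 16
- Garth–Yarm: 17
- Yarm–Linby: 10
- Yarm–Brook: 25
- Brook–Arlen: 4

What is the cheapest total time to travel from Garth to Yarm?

11 min

Enumerating some paths:
Garth - Irby - Yarm: 4+7 = 11
Garth - Yarm: 17 = 17
Garth - Irby - Linby - Yarm: 4+9+10 = 23
Garth - Irby - Brook - Arlen - Yarm: 4+7+4+12 = 27
The minimum is 11 min via Garth - Irby - Yarm.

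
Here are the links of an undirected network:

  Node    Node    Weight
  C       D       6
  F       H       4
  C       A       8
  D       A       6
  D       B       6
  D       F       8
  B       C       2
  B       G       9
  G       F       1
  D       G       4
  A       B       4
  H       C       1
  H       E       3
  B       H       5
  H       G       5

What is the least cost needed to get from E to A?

Candidate routes:
E - H - B - A: 3+5+4 = 12
E - H - C - B - A: 3+1+2+4 = 10
The minimum is 10 via E - H - C - B - A.

10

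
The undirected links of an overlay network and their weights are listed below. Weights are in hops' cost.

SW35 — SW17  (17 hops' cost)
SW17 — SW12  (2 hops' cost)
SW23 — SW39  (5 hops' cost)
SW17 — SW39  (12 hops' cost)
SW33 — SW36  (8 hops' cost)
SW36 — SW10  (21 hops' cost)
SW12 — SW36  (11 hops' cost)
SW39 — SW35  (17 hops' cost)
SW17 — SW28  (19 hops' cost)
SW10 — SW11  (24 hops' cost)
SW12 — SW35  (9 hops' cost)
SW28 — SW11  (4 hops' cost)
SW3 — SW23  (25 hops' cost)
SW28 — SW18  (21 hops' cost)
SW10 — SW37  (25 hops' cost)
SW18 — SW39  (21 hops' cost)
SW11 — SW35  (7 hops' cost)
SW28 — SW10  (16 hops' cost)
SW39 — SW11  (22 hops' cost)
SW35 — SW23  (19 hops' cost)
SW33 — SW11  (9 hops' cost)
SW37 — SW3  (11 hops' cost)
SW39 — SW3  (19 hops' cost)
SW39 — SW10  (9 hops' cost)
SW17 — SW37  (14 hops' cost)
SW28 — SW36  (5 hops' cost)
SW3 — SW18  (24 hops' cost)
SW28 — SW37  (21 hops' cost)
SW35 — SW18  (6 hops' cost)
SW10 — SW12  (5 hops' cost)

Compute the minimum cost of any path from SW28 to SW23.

30 hops' cost

Enumerating some paths:
SW28–SW11–SW35–SW23: 4+7+19 = 30
SW28–SW11–SW35–SW39–SW23: 4+7+17+5 = 33
SW28–SW11–SW39–SW23: 4+22+5 = 31
Cheapest is SW28–SW11–SW35–SW23 at 30 hops' cost.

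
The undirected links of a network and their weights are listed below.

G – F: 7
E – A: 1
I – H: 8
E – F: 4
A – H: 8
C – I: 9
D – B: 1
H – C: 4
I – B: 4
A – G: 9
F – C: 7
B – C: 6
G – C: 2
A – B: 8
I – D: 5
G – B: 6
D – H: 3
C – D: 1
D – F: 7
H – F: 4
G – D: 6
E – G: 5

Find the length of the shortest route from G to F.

7

Settle nodes by increasing distance from G:
G: 0
C: 2  (via G)
D: 3  (via C)
B: 4  (via D)
E: 5  (via G)
A: 6  (via E)
H: 6  (via C)
F: 7  (via G)
Shortest route: G → F = 7.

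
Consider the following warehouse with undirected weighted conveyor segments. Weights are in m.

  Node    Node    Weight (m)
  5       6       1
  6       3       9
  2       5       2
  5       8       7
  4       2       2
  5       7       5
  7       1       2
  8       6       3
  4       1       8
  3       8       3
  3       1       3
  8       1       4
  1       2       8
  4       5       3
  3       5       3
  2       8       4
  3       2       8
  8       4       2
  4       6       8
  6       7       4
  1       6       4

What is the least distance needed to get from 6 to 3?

Enumerating some paths:
6 → 8 → 3: 3+3 = 6
6 → 5 → 3: 1+3 = 4
6 → 1 → 3: 4+3 = 7
Cheapest is 6 → 5 → 3 at 4 m.

4 m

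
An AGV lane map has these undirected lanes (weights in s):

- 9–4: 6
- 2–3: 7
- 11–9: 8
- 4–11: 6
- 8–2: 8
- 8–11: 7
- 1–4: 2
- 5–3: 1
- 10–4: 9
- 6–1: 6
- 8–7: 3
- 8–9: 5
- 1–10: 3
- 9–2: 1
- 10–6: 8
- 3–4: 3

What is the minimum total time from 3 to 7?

16 s

Running Dijkstra from 3:
3: 0
5: 1  (via 3)
4: 3  (via 3)
1: 5  (via 4)
2: 7  (via 3)
9: 8  (via 2)
10: 8  (via 1)
11: 9  (via 4)
6: 11  (via 1)
8: 13  (via 9)
7: 16  (via 8)
Shortest route: 3 → 2 → 9 → 8 → 7 = 16 s.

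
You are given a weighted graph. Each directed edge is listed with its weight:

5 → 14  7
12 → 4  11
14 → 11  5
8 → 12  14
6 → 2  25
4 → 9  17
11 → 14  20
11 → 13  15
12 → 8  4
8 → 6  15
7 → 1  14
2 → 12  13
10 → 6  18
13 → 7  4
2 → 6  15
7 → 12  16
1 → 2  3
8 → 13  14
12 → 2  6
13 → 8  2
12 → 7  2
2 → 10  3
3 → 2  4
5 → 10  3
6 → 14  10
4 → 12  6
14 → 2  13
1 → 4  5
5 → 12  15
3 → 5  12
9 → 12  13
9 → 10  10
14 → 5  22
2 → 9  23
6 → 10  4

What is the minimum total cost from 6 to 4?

Running Dijkstra from 6:
6: 0
10: 4  (via 6)
14: 10  (via 6)
11: 15  (via 14)
2: 23  (via 14)
13: 30  (via 11)
5: 32  (via 14)
8: 32  (via 13)
7: 34  (via 13)
12: 36  (via 2)
9: 46  (via 2)
4: 47  (via 12)
Shortest route: 6 → 14 → 2 → 12 → 4 = 47.

47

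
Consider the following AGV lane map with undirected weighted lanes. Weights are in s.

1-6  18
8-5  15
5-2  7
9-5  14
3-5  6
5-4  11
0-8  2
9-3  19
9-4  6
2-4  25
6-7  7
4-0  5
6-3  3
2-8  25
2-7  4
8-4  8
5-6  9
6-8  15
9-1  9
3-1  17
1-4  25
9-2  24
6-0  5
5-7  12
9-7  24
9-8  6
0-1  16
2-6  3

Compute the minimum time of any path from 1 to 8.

Enumerating some paths:
1 → 9 → 8: 9+6 = 15
1 → 0 → 8: 16+2 = 18
1 → 9 → 4 → 8: 9+6+8 = 23
1 → 9 → 4 → 0 → 8: 9+6+5+2 = 22
Cheapest is 1 → 9 → 8 at 15 s.

15 s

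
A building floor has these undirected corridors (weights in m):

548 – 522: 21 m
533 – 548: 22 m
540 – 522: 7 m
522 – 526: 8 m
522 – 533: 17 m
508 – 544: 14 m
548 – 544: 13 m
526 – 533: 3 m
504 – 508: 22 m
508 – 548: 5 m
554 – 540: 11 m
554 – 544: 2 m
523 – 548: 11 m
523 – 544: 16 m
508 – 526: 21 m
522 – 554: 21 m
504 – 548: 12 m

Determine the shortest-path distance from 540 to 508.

27 m

Shortest distances from 540:
540: 0
522: 7  (via 540)
554: 11  (via 540)
544: 13  (via 554)
526: 15  (via 522)
533: 18  (via 526)
548: 26  (via 544)
508: 27  (via 544)
Shortest route: 540–554–544–508 = 27 m.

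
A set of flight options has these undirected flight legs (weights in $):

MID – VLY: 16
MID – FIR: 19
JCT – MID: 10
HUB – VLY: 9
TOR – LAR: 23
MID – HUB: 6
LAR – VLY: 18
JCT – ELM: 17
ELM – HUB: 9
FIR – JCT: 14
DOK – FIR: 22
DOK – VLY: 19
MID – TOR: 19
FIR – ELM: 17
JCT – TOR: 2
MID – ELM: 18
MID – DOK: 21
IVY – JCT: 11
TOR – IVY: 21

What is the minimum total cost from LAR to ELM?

$36

Settle nodes by increasing distance from LAR:
LAR: 0
VLY: 18  (via LAR)
TOR: 23  (via LAR)
JCT: 25  (via TOR)
HUB: 27  (via VLY)
MID: 33  (via HUB)
ELM: 36  (via HUB)
Shortest route: LAR–VLY–HUB–ELM = $36.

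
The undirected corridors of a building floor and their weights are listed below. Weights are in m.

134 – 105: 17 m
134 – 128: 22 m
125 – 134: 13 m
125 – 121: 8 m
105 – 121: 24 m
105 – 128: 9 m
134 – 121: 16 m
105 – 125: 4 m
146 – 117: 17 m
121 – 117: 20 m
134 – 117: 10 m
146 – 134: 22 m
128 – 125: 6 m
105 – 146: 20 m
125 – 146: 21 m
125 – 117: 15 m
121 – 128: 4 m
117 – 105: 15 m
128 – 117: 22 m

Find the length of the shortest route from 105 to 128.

Enumerating some paths:
105 → 128: 9 = 9
105 → 125 → 128: 4+6 = 10
105 → 125 → 121 → 128: 4+8+4 = 16
Cheapest is 105 → 128 at 9 m.

9 m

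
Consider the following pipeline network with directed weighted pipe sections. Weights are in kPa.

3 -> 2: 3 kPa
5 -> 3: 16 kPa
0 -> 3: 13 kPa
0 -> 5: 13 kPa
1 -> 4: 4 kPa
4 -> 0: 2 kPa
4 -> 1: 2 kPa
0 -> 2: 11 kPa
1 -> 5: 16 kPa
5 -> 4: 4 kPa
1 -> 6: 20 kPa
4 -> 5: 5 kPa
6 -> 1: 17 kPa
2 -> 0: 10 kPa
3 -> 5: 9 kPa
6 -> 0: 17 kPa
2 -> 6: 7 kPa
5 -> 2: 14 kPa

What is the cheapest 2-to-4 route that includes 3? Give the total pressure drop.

Best 2 to 3: 2 → 0 → 3 costing 23
Best 3 to 4: 3 → 5 → 4 costing 13
Total via 3: 23 + 13 = 36 kPa.

36 kPa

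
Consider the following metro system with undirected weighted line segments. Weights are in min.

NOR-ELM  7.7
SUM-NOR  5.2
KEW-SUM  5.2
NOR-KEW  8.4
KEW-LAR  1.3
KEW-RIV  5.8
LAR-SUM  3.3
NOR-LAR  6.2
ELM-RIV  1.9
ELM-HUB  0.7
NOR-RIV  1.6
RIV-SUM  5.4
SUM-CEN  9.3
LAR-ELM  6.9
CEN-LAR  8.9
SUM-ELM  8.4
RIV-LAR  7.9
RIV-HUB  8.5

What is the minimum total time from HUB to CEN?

Enumerating some paths:
HUB → ELM → RIV → SUM → CEN: 0.7+1.9+5.4+9.3 = 17.3
HUB → ELM → LAR → CEN: 0.7+6.9+8.9 = 16.5
Cheapest is HUB → ELM → LAR → CEN at 16.5 min.

16.5 min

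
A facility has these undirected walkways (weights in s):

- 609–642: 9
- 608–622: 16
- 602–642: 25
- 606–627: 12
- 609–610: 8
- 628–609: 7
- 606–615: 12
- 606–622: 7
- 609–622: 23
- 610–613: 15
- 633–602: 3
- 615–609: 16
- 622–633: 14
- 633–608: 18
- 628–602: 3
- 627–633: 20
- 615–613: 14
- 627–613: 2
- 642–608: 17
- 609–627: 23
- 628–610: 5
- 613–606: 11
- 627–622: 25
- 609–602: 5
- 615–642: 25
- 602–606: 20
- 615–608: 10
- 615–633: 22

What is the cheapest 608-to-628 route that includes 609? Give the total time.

Best 608 to 609: 608 → 615 → 609 costing 26
Shortest 609→628: 609 → 628 = 7
Total via 609: 26 + 7 = 33 s.

33 s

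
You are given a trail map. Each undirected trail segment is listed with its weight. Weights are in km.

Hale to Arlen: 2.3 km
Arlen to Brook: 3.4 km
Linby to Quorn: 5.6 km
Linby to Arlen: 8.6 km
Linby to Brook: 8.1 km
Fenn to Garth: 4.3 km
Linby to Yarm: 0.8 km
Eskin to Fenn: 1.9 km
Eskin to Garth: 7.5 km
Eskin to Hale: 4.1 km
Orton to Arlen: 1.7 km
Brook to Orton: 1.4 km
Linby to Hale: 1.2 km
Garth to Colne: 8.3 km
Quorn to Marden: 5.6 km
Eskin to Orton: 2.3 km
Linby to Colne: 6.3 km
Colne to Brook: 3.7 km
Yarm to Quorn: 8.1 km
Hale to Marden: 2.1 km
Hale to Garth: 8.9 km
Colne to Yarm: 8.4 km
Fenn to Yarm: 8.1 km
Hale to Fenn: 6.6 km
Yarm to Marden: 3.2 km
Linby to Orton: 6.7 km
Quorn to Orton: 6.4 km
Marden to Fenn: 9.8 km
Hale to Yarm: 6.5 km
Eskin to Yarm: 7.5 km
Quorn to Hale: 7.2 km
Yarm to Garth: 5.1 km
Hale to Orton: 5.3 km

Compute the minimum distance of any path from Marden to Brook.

7.5 km

Compare a few routes:
Marden–Hale–Arlen–Orton–Brook: 2.1+2.3+1.7+1.4 = 7.5
Marden–Hale–Arlen–Brook: 2.1+2.3+3.4 = 7.8
The minimum is 7.5 km via Marden–Hale–Arlen–Orton–Brook.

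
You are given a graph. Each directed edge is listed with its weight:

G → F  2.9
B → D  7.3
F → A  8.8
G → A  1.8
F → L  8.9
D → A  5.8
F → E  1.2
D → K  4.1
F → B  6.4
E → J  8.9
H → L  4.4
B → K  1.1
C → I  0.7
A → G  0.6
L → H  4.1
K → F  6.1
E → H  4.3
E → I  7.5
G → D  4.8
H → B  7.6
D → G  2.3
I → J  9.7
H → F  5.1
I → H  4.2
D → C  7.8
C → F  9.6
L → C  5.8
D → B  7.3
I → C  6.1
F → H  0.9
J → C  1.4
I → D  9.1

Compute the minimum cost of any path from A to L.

8.8

Running Dijkstra from A:
A: 0
G: 0.6  (via A)
F: 3.5  (via G)
H: 4.4  (via F)
E: 4.7  (via F)
D: 5.4  (via G)
L: 8.8  (via H)
Shortest route: A–G–F–H–L = 8.8.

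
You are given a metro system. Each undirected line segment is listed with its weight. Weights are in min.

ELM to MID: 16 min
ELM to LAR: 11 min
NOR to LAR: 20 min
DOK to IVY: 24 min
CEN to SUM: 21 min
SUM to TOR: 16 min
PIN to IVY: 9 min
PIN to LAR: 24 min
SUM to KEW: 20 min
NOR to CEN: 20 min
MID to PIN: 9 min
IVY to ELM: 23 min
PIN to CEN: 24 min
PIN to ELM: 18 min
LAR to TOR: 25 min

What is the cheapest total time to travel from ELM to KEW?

72 min

Compare a few routes:
ELM - LAR - TOR - SUM - KEW: 11+25+16+20 = 72
ELM - PIN - CEN - SUM - KEW: 18+24+21+20 = 83
Cheapest is ELM - LAR - TOR - SUM - KEW at 72 min.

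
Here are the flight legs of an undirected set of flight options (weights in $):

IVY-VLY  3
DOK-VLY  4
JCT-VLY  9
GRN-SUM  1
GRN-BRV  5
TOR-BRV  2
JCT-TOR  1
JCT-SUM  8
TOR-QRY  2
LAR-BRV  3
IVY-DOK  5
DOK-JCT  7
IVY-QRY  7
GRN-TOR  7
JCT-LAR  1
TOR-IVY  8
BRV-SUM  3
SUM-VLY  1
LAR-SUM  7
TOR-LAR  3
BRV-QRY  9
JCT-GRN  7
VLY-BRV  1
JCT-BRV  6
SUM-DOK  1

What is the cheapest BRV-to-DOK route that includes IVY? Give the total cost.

$9

Best BRV to IVY: BRV → VLY → IVY costing 4
Best IVY to DOK: IVY → DOK costing 5
Total via IVY: 4 + 5 = $9.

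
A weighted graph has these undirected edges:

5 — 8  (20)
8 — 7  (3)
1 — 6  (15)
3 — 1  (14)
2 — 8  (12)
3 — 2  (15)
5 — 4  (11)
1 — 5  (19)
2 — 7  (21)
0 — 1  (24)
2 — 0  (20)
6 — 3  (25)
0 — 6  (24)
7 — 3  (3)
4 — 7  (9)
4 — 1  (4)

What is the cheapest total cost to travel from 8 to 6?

Shortest distances from 8:
8: 0
7: 3  (via 8)
3: 6  (via 7)
2: 12  (via 8)
4: 12  (via 7)
1: 16  (via 4)
5: 20  (via 8)
6: 31  (via 3)
Shortest route: 8 → 7 → 3 → 6 = 31.

31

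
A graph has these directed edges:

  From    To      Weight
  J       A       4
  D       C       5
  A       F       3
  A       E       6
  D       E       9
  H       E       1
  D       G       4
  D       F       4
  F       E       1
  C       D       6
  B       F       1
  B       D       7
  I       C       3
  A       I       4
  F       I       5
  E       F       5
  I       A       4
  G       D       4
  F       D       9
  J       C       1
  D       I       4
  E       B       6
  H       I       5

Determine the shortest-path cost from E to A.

14

Candidate routes:
E → B → D → I → A: 6+7+4+4 = 21
E → F → I → A: 5+5+4 = 14
E → B → F → I → A: 6+1+5+4 = 16
The minimum is 14 via E → F → I → A.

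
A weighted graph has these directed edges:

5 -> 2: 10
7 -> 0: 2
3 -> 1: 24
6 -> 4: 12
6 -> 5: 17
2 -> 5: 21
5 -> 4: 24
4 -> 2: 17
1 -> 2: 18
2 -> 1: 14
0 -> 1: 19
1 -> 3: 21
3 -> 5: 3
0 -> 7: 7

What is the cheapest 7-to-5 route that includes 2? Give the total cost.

Best 7 to 2: 7–0–1–2 costing 39
Shortest 2→5: 2–5 = 21
Total via 2: 39 + 21 = 60.

60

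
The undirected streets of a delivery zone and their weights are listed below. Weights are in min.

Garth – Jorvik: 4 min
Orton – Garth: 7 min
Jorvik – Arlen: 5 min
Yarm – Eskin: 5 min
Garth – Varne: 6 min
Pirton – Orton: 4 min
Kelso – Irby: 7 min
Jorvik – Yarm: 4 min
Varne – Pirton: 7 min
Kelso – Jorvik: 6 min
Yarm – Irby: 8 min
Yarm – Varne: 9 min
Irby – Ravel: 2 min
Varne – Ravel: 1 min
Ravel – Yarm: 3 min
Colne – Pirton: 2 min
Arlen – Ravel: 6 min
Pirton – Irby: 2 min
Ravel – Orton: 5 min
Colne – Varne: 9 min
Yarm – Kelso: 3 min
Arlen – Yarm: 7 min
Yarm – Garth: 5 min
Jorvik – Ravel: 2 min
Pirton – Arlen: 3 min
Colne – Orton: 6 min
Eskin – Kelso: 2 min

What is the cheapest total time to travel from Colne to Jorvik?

Enumerating some paths:
Colne → Pirton → Arlen → Jorvik: 2+3+5 = 10
Colne → Pirton → Irby → Ravel → Jorvik: 2+2+2+2 = 8
Colne → Pirton → Varne → Ravel → Jorvik: 2+7+1+2 = 12
Colne → Varne → Ravel → Jorvik: 9+1+2 = 12
Cheapest is Colne → Pirton → Irby → Ravel → Jorvik at 8 min.

8 min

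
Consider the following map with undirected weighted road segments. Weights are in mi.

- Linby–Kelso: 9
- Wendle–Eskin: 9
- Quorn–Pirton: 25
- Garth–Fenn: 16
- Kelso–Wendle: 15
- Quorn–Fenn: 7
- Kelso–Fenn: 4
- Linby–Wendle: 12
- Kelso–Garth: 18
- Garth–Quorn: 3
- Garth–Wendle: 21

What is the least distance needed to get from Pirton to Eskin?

Candidate routes:
Pirton → Quorn → Fenn → Kelso → Linby → Wendle → Eskin: 25+7+4+9+12+9 = 66
Pirton → Quorn → Garth → Wendle → Eskin: 25+3+21+9 = 58
Pirton → Quorn → Fenn → Kelso → Wendle → Eskin: 25+7+4+15+9 = 60
Cheapest is Pirton → Quorn → Garth → Wendle → Eskin at 58 mi.

58 mi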